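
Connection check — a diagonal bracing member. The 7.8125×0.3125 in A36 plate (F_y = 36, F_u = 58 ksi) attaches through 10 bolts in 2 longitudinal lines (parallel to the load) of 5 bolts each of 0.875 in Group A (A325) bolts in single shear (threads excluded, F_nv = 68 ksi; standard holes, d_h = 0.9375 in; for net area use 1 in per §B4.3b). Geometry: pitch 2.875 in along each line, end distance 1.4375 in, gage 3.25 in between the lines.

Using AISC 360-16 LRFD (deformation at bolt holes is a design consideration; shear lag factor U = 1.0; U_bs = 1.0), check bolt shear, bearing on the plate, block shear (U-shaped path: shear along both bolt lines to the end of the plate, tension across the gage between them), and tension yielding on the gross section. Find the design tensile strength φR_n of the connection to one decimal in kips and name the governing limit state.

Bolt shear: A_b = π(0.875)²/4 = 0.60132 in². φR_n = 0.75 × 68 × 0.60132 × 10 × 1 = 306.7 kips.
Bearing (0.3125 in plate, F_u = 58 ksi): end bolts L_c = 1.4375 − 0.9375/2 = 0.96875, R_n = min(1.2×0.96875×0.3125×58, 2.4×0.875×0.3125×58) = 21.07 kips/bolt; interior L_c = 2.875 − 0.9375 = 1.9375, R_n = 38.063 kips/bolt. φR_n = 0.75 × (2×21.07 + 8×38.063) = 260.0 kips.
Block shear: shear path 2×[1.4375+4×2.875] = 2×12.9375 in, A_gv = 8.0859, A_nv = 2×(12.9375 − 4.5×1)×0.3125 = 5.2734 in²; tension across gage: (3.25 − 1×1)×0.3125 = 0.70313 in². R_n = min(0.6×58×5.2734, 0.6×36×8.0859) + 1.0×58×0.70313 = min(183.51, 174.66) + 40.782 = 215.44 kips. φR_n = 0.75 × 215.44 = 161.6 kips.
Tension yield (gross): A_g = 7.8125×0.3125 = 2.4414 in². φR_n = 0.90 × 36 × 2.4414 = 79.1 kips.
Governing: min(306.7, 260.0, 161.6, 79.1) = 79.1 kips → gross-section yield.

79.1 kips (gross-section yield governs)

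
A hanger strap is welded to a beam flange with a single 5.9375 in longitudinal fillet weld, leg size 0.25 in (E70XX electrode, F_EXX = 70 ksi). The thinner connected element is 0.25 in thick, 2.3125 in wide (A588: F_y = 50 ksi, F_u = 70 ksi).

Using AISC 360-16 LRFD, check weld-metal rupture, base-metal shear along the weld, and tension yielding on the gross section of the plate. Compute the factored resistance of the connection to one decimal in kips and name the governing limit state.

26.0 kips (gross-section yield governs)

Weld metal: throat = 0.707×0.25 = 0.17675 in, L = 5.9375 in. φR_n = 0.75 × 0.6 × 70 × 0.17675 × 5.9375 = 33.1 kips.
Base metal shear (0.25 in plate): yield φR_n = 1.0×0.6×50×0.25×5.9375 = 44.5 kips; rupture φR_n = 0.75×0.6×70×0.25×5.9375 = 46.8 kips; take 44.5 kips (yield).
Tension yield (gross): A_g = 2.3125×0.25 = 0.57813 in². φR_n = 0.90 × 50 × 0.57813 = 26.0 kips.
Governing: min(33.1, 44.5, 26.0) = 26.0 kips → gross-section yield.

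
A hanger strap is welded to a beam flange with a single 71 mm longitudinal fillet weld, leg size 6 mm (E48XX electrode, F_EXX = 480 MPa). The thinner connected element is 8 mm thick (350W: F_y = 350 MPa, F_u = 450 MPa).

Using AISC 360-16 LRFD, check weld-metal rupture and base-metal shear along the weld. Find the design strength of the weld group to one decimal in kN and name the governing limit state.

Weld metal: throat = 0.707×6 = 4.242 mm, L = 71 mm. φR_n = 0.75 × 0.6 × 480 × 4.242 × 71 = 65.1 kN.
Base metal shear (8 mm plate): yield φR_n = 1.0×0.6×350×8×71 = 119.3 kN; rupture φR_n = 0.75×0.6×450×8×71 = 115.0 kN; take 115.0 kN (rupture).
Governing: min(65.1, 115.0) = 65.1 kN → weld metal.

65.1 kN (weld metal governs)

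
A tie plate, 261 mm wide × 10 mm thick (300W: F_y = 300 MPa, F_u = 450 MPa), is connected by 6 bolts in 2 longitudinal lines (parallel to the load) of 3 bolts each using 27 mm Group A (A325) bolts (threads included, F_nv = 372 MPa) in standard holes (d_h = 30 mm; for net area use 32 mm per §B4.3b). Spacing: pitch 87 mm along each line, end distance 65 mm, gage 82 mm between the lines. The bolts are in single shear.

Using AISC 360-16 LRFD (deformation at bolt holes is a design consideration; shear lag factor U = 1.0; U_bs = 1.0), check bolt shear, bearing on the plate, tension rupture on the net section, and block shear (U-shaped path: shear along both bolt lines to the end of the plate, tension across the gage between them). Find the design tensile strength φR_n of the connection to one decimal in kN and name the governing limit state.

664.9 kN (net-section rupture governs)

Bolt shear: A_b = π(27)²/4 = 572.56 mm². φR_n = 0.75 × 372 × 572.56 × 6 × 1 = 958.5 kN.
Bearing (10 mm plate, F_u = 450 MPa): end bolts L_c = 65 − 30/2 = 50, R_n = min(1.2×50×10×450, 2.4×27×10×450) = 270 kN/bolt; interior L_c = 87 − 30 = 57, R_n = 291.6 kN/bolt. φR_n = 0.75 × (2×270 + 4×291.6) = 1279.8 kN.
Tension rupture (net): A_n = (261 − 2×32)×10 = 1970 mm² (U = 1.0, A_e = A_n). φR_n = 0.75 × 450 × 1970 = 664.9 kN.
Block shear: shear path 2×[65+2×87] = 2×239 mm, A_gv = 4780, A_nv = 2×(239 − 2.5×32)×10 = 3180 mm²; tension across gage: (82 − 1×32)×10 = 500 mm². R_n = min(0.6×450×3180, 0.6×300×4780) + 1.0×450×500 = min(858.6, 860.4) + 225 = 1083.6 kN. φR_n = 0.75 × 1083.6 = 812.7 kN.
Governing: min(958.5, 1279.8, 664.9, 812.7) = 664.9 kN → net-section rupture.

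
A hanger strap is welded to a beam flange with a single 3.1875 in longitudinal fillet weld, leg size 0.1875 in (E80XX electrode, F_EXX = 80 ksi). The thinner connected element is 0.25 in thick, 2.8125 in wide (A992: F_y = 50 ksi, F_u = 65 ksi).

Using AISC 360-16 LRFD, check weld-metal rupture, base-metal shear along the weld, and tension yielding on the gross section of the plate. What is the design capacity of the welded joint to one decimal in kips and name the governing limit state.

Weld metal: throat = 0.707×0.1875 = 0.13256 in, L = 3.1875 in. φR_n = 0.75 × 0.6 × 80 × 0.13256 × 3.1875 = 15.2 kips.
Base metal shear (0.25 in plate): yield φR_n = 1.0×0.6×50×0.25×3.1875 = 23.9 kips; rupture φR_n = 0.75×0.6×65×0.25×3.1875 = 23.3 kips; take 23.3 kips (rupture).
Tension yield (gross): A_g = 2.8125×0.25 = 0.70313 in². φR_n = 0.90 × 50 × 0.70313 = 31.6 kips.
Governing: min(15.2, 23.3, 31.6) = 15.2 kips → weld metal.

15.2 kips (weld metal governs)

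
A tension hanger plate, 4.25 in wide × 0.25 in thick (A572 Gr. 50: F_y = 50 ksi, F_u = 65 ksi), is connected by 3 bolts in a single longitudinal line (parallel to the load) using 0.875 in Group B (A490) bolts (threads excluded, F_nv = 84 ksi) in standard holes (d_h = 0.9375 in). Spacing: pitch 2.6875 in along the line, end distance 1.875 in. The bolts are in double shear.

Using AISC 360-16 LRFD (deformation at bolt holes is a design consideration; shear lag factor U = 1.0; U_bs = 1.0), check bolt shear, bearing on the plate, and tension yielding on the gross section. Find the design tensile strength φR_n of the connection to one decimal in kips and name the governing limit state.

47.8 kips (gross-section yield governs)

Bolt shear: A_b = π(0.875)²/4 = 0.60132 in². φR_n = 0.75 × 84 × 0.60132 × 3 × 2 = 227.3 kips.
Bearing (0.25 in plate, F_u = 65 ksi): end bolts L_c = 1.875 − 0.9375/2 = 1.40625, R_n = min(1.2×1.40625×0.25×65, 2.4×0.875×0.25×65) = 27.422 kips/bolt; interior L_c = 2.6875 − 0.9375 = 1.75, R_n = 34.125 kips/bolt. φR_n = 0.75 × (1×27.422 + 2×34.125) = 71.8 kips.
Tension yield (gross): A_g = 4.25×0.25 = 1.0625 in². φR_n = 0.90 × 50 × 1.0625 = 47.8 kips.
Governing: min(227.3, 71.8, 47.8) = 47.8 kips → gross-section yield.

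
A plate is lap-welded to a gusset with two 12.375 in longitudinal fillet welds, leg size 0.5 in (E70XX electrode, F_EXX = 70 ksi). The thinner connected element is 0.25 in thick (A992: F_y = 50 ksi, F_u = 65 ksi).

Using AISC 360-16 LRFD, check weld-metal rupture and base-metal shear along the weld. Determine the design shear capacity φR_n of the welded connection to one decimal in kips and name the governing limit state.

Weld metal: throat = 0.707×0.5 = 0.3535 in, L = 2×12.375 = 24.75 in. φR_n = 0.75 × 0.6 × 70 × 0.3535 × 24.75 = 275.6 kips.
Base metal shear (0.25 in plate): yield φR_n = 1.0×0.6×50×0.25×24.75 = 185.6 kips; rupture φR_n = 0.75×0.6×65×0.25×24.75 = 181.0 kips; take 181.0 kips (rupture).
Governing: min(275.6, 181.0) = 181.0 kips → base-metal shear.

181.0 kips (base-metal shear governs)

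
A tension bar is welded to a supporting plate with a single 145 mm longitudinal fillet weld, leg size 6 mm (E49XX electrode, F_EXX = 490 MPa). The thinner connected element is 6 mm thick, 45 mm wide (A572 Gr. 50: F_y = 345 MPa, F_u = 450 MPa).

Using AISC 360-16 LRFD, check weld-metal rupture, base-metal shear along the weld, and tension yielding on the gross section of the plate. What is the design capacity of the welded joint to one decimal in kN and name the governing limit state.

83.8 kN (gross-section yield governs)

Weld metal: throat = 0.707×6 = 4.242 mm, L = 145 mm. φR_n = 0.75 × 0.6 × 490 × 4.242 × 145 = 135.6 kN.
Base metal shear (6 mm plate): yield φR_n = 1.0×0.6×345×6×145 = 180.1 kN; rupture φR_n = 0.75×0.6×450×6×145 = 176.2 kN; take 176.2 kN (rupture).
Tension yield (gross): A_g = 45×6 = 270 mm². φR_n = 0.90 × 345 × 270 = 83.8 kN.
Governing: min(135.6, 176.2, 83.8) = 83.8 kN → gross-section yield.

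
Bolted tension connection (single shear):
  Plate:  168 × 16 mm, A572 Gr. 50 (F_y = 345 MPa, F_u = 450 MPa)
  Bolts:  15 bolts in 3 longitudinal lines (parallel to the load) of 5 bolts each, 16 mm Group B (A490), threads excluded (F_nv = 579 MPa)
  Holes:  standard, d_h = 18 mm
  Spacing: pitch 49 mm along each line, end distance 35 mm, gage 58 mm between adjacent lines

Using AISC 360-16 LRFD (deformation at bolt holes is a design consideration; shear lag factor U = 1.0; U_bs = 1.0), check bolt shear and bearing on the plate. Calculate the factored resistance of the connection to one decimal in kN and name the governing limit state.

1309.7 kN (bolt shear governs)

Bolt shear: A_b = π(16)²/4 = 201.06 mm². φR_n = 0.75 × 579 × 201.06 × 15 × 1 = 1309.7 kN.
Bearing (16 mm plate, F_u = 450 MPa): end bolts L_c = 35 − 18/2 = 26, R_n = min(1.2×26×16×450, 2.4×16×16×450) = 224.64 kN/bolt; interior L_c = 49 − 18 = 31, R_n = 267.84 kN/bolt. φR_n = 0.75 × (3×224.64 + 12×267.84) = 2916.0 kN.
Governing: min(1309.7, 2916.0) = 1309.7 kN → bolt shear.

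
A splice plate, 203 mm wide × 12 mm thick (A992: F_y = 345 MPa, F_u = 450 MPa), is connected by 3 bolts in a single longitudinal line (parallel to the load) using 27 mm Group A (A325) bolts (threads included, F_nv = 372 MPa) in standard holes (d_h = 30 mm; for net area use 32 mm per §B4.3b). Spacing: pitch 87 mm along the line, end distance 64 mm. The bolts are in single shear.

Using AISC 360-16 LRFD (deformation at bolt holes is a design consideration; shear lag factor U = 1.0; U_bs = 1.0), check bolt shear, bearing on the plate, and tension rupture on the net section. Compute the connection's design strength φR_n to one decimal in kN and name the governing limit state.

479.2 kN (bolt shear governs)

Bolt shear: A_b = π(27)²/4 = 572.56 mm². φR_n = 0.75 × 372 × 572.56 × 3 × 1 = 479.2 kN.
Bearing (12 mm plate, F_u = 450 MPa): end bolts L_c = 64 − 30/2 = 49, R_n = min(1.2×49×12×450, 2.4×27×12×450) = 317.52 kN/bolt; interior L_c = 87 − 30 = 57, R_n = 349.92 kN/bolt. φR_n = 0.75 × (1×317.52 + 2×349.92) = 763.0 kN.
Tension rupture (net): A_n = (203 − 1×32)×12 = 2052 mm² (U = 1.0, A_e = A_n). φR_n = 0.75 × 450 × 2052 = 692.6 kN.
Governing: min(479.2, 763.0, 692.6) = 479.2 kN → bolt shear.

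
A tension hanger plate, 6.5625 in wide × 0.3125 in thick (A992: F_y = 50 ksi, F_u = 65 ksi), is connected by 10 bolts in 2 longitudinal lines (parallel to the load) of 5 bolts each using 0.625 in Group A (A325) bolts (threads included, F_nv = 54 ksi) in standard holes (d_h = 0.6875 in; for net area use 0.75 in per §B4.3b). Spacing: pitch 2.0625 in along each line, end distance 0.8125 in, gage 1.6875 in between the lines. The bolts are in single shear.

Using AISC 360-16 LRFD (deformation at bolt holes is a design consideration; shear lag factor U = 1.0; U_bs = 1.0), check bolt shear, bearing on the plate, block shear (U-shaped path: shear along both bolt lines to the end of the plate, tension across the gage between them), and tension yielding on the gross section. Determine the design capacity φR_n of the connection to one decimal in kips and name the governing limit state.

Bolt shear: A_b = π(0.625)²/4 = 0.3068 in². φR_n = 0.75 × 54 × 0.3068 × 10 × 1 = 124.3 kips.
Bearing (0.3125 in plate, F_u = 65 ksi): end bolts L_c = 0.8125 − 0.6875/2 = 0.46875, R_n = min(1.2×0.46875×0.3125×65, 2.4×0.625×0.3125×65) = 11.426 kips/bolt; interior L_c = 2.0625 − 0.6875 = 1.375, R_n = 30.469 kips/bolt. φR_n = 0.75 × (2×11.426 + 8×30.469) = 200.0 kips.
Block shear: shear path 2×[0.8125+4×2.0625] = 2×9.0625 in, A_gv = 5.6641, A_nv = 2×(9.0625 − 4.5×0.75)×0.3125 = 3.5547 in²; tension across gage: (1.6875 − 1×0.75)×0.3125 = 0.29297 in². R_n = min(0.6×65×3.5547, 0.6×50×5.6641) + 1.0×65×0.29297 = min(138.63, 169.92) + 19.043 = 157.67 kips. φR_n = 0.75 × 157.67 = 118.3 kips.
Tension yield (gross): A_g = 6.5625×0.3125 = 2.0508 in². φR_n = 0.90 × 50 × 2.0508 = 92.3 kips.
Governing: min(124.3, 200.0, 118.3, 92.3) = 92.3 kips → gross-section yield.

92.3 kips (gross-section yield governs)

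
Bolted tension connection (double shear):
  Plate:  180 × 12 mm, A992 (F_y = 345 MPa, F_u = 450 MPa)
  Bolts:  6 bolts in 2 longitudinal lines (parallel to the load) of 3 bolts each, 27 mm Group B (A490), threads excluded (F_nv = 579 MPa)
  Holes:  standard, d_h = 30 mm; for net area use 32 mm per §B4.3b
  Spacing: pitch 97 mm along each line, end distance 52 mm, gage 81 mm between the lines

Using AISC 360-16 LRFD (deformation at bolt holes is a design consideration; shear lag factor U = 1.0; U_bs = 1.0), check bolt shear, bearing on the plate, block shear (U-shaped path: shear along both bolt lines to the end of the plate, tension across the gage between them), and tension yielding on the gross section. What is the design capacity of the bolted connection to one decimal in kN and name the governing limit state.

Bolt shear: A_b = π(27)²/4 = 572.56 mm². φR_n = 0.75 × 579 × 572.56 × 6 × 2 = 2983.6 kN.
Bearing (12 mm plate, F_u = 450 MPa): end bolts L_c = 52 − 30/2 = 37, R_n = min(1.2×37×12×450, 2.4×27×12×450) = 239.76 kN/bolt; interior L_c = 97 − 30 = 67, R_n = 349.92 kN/bolt. φR_n = 0.75 × (2×239.76 + 4×349.92) = 1409.4 kN.
Block shear: shear path 2×[52+2×97] = 2×246 mm, A_gv = 5904, A_nv = 2×(246 − 2.5×32)×12 = 3984 mm²; tension across gage: (81 − 1×32)×12 = 588 mm². R_n = min(0.6×450×3984, 0.6×345×5904) + 1.0×450×588 = min(1075.7, 1222.1) + 264.6 = 1340.3 kN. φR_n = 0.75 × 1340.3 = 1005.2 kN.
Tension yield (gross): A_g = 180×12 = 2160 mm². φR_n = 0.90 × 345 × 2160 = 670.7 kN.
Governing: min(2983.6, 1409.4, 1005.2, 670.7) = 670.7 kN → gross-section yield.

670.7 kN (gross-section yield governs)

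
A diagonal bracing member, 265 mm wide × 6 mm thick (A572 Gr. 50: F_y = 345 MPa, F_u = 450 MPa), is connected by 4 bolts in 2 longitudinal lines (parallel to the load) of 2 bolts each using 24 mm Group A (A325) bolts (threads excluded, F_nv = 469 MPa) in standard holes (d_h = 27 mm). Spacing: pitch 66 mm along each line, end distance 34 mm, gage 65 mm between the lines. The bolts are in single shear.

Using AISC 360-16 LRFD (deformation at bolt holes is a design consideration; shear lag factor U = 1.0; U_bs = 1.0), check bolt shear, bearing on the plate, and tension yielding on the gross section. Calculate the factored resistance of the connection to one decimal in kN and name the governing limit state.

289.2 kN (bearing governs)

Bolt shear: A_b = π(24)²/4 = 452.39 mm². φR_n = 0.75 × 469 × 452.39 × 4 × 1 = 636.5 kN.
Bearing (6 mm plate, F_u = 450 MPa): end bolts L_c = 34 − 27/2 = 20.5, R_n = min(1.2×20.5×6×450, 2.4×24×6×450) = 66.42 kN/bolt; interior L_c = 66 − 27 = 39, R_n = 126.36 kN/bolt. φR_n = 0.75 × (2×66.42 + 2×126.36) = 289.2 kN.
Tension yield (gross): A_g = 265×6 = 1590 mm². φR_n = 0.90 × 345 × 1590 = 493.7 kN.
Governing: min(636.5, 289.2, 493.7) = 289.2 kN → bearing.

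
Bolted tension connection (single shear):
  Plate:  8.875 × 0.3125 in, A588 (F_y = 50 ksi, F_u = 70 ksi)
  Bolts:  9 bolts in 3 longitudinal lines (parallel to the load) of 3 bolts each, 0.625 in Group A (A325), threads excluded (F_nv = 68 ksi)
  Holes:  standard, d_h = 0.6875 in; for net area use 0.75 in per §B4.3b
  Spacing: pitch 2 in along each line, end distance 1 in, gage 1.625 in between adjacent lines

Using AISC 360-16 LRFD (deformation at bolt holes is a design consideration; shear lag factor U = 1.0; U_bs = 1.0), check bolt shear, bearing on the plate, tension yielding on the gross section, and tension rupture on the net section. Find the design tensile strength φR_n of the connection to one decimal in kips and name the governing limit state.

Bolt shear: A_b = π(0.625)²/4 = 0.3068 in². φR_n = 0.75 × 68 × 0.3068 × 9 × 1 = 140.8 kips.
Bearing (0.3125 in plate, F_u = 70 ksi): end bolts L_c = 1 − 0.6875/2 = 0.65625, R_n = min(1.2×0.65625×0.3125×70, 2.4×0.625×0.3125×70) = 17.227 kips/bolt; interior L_c = 2 − 0.6875 = 1.3125, R_n = 32.813 kips/bolt. φR_n = 0.75 × (3×17.227 + 6×32.813) = 186.4 kips.
Tension yield (gross): A_g = 8.875×0.3125 = 2.7734 in². φR_n = 0.90 × 50 × 2.7734 = 124.8 kips.
Tension rupture (net): A_n = (8.875 − 3×0.75)×0.3125 = 2.0703 in² (U = 1.0, A_e = A_n). φR_n = 0.75 × 70 × 2.0703 = 108.7 kips.
Governing: min(140.8, 186.4, 124.8, 108.7) = 108.7 kips → net-section rupture.

108.7 kips (net-section rupture governs)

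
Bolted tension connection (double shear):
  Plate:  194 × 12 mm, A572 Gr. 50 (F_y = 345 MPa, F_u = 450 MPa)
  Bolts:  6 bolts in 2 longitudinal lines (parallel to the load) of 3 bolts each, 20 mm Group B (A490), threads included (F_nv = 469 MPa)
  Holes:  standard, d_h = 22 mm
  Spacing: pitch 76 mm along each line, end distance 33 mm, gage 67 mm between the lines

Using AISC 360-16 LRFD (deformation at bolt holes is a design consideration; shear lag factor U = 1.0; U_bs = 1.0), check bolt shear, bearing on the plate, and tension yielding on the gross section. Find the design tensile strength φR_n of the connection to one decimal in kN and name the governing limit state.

Bolt shear: A_b = π(20)²/4 = 314.16 mm². φR_n = 0.75 × 469 × 314.16 × 6 × 2 = 1326.1 kN.
Bearing (12 mm plate, F_u = 450 MPa): end bolts L_c = 33 − 22/2 = 22, R_n = min(1.2×22×12×450, 2.4×20×12×450) = 142.56 kN/bolt; interior L_c = 76 − 22 = 54, R_n = 259.2 kN/bolt. φR_n = 0.75 × (2×142.56 + 4×259.2) = 991.4 kN.
Tension yield (gross): A_g = 194×12 = 2328 mm². φR_n = 0.90 × 345 × 2328 = 722.8 kN.
Governing: min(1326.1, 991.4, 722.8) = 722.8 kN → gross-section yield.

722.8 kN (gross-section yield governs)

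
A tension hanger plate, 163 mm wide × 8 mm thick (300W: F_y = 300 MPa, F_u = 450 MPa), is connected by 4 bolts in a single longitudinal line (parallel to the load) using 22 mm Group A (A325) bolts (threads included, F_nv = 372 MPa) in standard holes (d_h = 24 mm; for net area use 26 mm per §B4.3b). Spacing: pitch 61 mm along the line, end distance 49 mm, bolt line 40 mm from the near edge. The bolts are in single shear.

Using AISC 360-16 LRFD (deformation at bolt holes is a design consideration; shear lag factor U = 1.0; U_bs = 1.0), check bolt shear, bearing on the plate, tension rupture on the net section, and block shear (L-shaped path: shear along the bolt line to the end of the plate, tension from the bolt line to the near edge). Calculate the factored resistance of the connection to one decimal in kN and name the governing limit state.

Bolt shear: A_b = π(22)²/4 = 380.13 mm². φR_n = 0.75 × 372 × 380.13 × 4 × 1 = 424.2 kN.
Bearing (8 mm plate, F_u = 450 MPa): end bolts L_c = 49 − 24/2 = 37, R_n = min(1.2×37×8×450, 2.4×22×8×450) = 159.84 kN/bolt; interior L_c = 61 − 24 = 37, R_n = 159.84 kN/bolt. φR_n = 0.75 × (1×159.84 + 3×159.84) = 479.5 kN.
Tension rupture (net): A_n = (163 − 1×26)×8 = 1096 mm² (U = 1.0, A_e = A_n). φR_n = 0.75 × 450 × 1096 = 369.9 kN.
Block shear: shear path 1×[49+3×61] = 1×232 mm, A_gv = 1856, A_nv = 1×(232 − 3.5×26)×8 = 1128 mm²; tension to near edge: (40 − 0.5×26)×8 = 216 mm². R_n = min(0.6×450×1128, 0.6×300×1856) + 1.0×450×216 = min(304.56, 334.08) + 97.2 = 401.76 kN. φR_n = 0.75 × 401.76 = 301.3 kN.
Governing: min(424.2, 479.5, 369.9, 301.3) = 301.3 kN → block shear.

301.3 kN (block shear governs)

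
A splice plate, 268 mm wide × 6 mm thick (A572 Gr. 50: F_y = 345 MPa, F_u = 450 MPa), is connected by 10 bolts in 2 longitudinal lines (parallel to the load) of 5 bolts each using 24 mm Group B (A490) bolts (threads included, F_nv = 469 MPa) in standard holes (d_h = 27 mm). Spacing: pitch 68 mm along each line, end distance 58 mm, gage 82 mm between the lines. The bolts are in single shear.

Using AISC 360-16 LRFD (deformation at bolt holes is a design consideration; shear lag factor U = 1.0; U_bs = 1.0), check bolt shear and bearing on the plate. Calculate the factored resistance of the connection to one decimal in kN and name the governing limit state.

Bolt shear: A_b = π(24)²/4 = 452.39 mm². φR_n = 0.75 × 469 × 452.39 × 10 × 1 = 1591.3 kN.
Bearing (6 mm plate, F_u = 450 MPa): end bolts L_c = 58 − 27/2 = 44.5, R_n = min(1.2×44.5×6×450, 2.4×24×6×450) = 144.18 kN/bolt; interior L_c = 68 − 27 = 41, R_n = 132.84 kN/bolt. φR_n = 0.75 × (2×144.18 + 8×132.84) = 1013.3 kN.
Governing: min(1591.3, 1013.3) = 1013.3 kN → bearing.

1013.3 kN (bearing governs)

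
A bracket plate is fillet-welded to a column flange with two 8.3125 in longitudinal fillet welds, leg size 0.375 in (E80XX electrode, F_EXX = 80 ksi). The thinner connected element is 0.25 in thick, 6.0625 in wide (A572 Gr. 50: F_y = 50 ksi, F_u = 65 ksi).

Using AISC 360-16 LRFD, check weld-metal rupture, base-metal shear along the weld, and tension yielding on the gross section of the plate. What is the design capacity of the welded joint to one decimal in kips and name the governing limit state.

Weld metal: throat = 0.707×0.375 = 0.26513 in, L = 2×8.3125 = 16.625 in. φR_n = 0.75 × 0.6 × 80 × 0.26513 × 16.625 = 158.7 kips.
Base metal shear (0.25 in plate): yield φR_n = 1.0×0.6×50×0.25×16.625 = 124.7 kips; rupture φR_n = 0.75×0.6×65×0.25×16.625 = 121.6 kips; take 121.6 kips (rupture).
Tension yield (gross): A_g = 6.0625×0.25 = 1.5156 in². φR_n = 0.90 × 50 × 1.5156 = 68.2 kips.
Governing: min(158.7, 121.6, 68.2) = 68.2 kips → gross-section yield.

68.2 kips (gross-section yield governs)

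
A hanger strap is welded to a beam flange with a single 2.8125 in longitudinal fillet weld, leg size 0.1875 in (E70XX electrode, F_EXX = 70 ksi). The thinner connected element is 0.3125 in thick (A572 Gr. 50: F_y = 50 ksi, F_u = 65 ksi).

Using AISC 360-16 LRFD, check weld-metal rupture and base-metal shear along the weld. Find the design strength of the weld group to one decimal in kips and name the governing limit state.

Weld metal: throat = 0.707×0.1875 = 0.13256 in, L = 2.8125 in. φR_n = 0.75 × 0.6 × 70 × 0.13256 × 2.8125 = 11.7 kips.
Base metal shear (0.3125 in plate): yield φR_n = 1.0×0.6×50×0.3125×2.8125 = 26.4 kips; rupture φR_n = 0.75×0.6×65×0.3125×2.8125 = 25.7 kips; take 25.7 kips (rupture).
Governing: min(11.7, 25.7) = 11.7 kips → weld metal.

11.7 kips (weld metal governs)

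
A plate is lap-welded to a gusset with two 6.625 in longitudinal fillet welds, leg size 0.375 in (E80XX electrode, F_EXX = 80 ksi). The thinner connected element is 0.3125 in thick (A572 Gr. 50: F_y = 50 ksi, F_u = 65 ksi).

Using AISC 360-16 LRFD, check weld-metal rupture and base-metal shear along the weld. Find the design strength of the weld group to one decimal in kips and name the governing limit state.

121.1 kips (base-metal shear governs)

Weld metal: throat = 0.707×0.375 = 0.26513 in, L = 2×6.625 = 13.25 in. φR_n = 0.75 × 0.6 × 80 × 0.26513 × 13.25 = 126.5 kips.
Base metal shear (0.3125 in plate): yield φR_n = 1.0×0.6×50×0.3125×13.25 = 124.2 kips; rupture φR_n = 0.75×0.6×65×0.3125×13.25 = 121.1 kips; take 121.1 kips (rupture).
Governing: min(126.5, 121.1) = 121.1 kips → base-metal shear.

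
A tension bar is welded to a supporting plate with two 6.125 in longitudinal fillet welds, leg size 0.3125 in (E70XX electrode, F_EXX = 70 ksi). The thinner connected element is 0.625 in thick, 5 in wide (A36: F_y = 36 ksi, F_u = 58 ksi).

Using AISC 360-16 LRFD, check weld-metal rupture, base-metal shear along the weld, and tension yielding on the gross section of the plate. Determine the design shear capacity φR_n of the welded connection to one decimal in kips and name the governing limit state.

85.3 kips (weld metal governs)

Weld metal: throat = 0.707×0.3125 = 0.22094 in, L = 2×6.125 = 12.25 in. φR_n = 0.75 × 0.6 × 70 × 0.22094 × 12.25 = 85.3 kips.
Base metal shear (0.625 in plate): yield φR_n = 1.0×0.6×36×0.625×12.25 = 165.4 kips; rupture φR_n = 0.75×0.6×58×0.625×12.25 = 199.8 kips; take 165.4 kips (yield).
Tension yield (gross): A_g = 5×0.625 = 3.125 in². φR_n = 0.90 × 36 × 3.125 = 101.3 kips.
Governing: min(85.3, 165.4, 101.3) = 85.3 kips → weld metal.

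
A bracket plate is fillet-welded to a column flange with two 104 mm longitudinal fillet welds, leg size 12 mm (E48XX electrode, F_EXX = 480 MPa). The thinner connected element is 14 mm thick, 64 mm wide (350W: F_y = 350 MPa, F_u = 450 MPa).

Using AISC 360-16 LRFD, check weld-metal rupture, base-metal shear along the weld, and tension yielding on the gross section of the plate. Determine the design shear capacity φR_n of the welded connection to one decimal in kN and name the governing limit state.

282.2 kN (gross-section yield governs)

Weld metal: throat = 0.707×12 = 8.484 mm, L = 2×104 = 208 mm. φR_n = 0.75 × 0.6 × 480 × 8.484 × 208 = 381.2 kN.
Base metal shear (14 mm plate): yield φR_n = 1.0×0.6×350×14×208 = 611.5 kN; rupture φR_n = 0.75×0.6×450×14×208 = 589.7 kN; take 589.7 kN (rupture).
Tension yield (gross): A_g = 64×14 = 896 mm². φR_n = 0.90 × 350 × 896 = 282.2 kN.
Governing: min(381.2, 589.7, 282.2) = 282.2 kN → gross-section yield.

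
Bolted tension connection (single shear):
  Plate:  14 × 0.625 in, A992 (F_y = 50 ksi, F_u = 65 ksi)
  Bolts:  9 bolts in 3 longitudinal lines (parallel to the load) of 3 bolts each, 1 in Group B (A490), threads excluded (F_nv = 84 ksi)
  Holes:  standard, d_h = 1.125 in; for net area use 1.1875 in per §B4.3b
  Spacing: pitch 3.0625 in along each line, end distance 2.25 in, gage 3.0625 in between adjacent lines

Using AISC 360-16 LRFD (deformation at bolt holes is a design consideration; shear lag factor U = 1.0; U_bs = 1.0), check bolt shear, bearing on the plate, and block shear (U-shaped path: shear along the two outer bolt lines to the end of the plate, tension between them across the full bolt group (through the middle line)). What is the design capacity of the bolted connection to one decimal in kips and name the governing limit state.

311.9 kips (block shear governs)

Bolt shear: A_b = π(1)²/4 = 0.7854 in². φR_n = 0.75 × 84 × 0.7854 × 9 × 1 = 445.3 kips.
Bearing (0.625 in plate, F_u = 65 ksi): end bolts L_c = 2.25 − 1.125/2 = 1.6875, R_n = min(1.2×1.6875×0.625×65, 2.4×1×0.625×65) = 82.266 kips/bolt; interior L_c = 3.0625 − 1.125 = 1.9375, R_n = 94.453 kips/bolt. φR_n = 0.75 × (3×82.266 + 6×94.453) = 610.1 kips.
Block shear: shear path 2×[2.25+2×3.0625] = 2×8.375 in, A_gv = 10.469, A_nv = 2×(8.375 − 2.5×1.1875)×0.625 = 6.7578 in²; tension across gage: (6.125 − 2×1.1875)×0.625 = 2.3438 in². R_n = min(0.6×65×6.7578, 0.6×50×10.469) + 1.0×65×2.3438 = min(263.55, 314.07) + 152.35 = 415.9 kips. φR_n = 0.75 × 415.9 = 311.9 kips.
Governing: min(445.3, 610.1, 311.9) = 311.9 kips → block shear.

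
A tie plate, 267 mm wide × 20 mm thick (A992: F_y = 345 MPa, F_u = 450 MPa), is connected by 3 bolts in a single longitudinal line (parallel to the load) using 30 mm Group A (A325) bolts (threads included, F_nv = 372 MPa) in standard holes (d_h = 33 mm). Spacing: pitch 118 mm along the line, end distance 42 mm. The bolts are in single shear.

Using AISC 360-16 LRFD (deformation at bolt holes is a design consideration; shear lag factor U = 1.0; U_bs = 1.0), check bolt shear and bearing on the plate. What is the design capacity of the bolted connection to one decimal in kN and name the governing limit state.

591.6 kN (bolt shear governs)

Bolt shear: A_b = π(30)²/4 = 706.86 mm². φR_n = 0.75 × 372 × 706.86 × 3 × 1 = 591.6 kN.
Bearing (20 mm plate, F_u = 450 MPa): end bolts L_c = 42 − 33/2 = 25.5, R_n = min(1.2×25.5×20×450, 2.4×30×20×450) = 275.4 kN/bolt; interior L_c = 118 − 33 = 85, R_n = 648 kN/bolt. φR_n = 0.75 × (1×275.4 + 2×648) = 1178.6 kN.
Governing: min(591.6, 1178.6) = 591.6 kN → bolt shear.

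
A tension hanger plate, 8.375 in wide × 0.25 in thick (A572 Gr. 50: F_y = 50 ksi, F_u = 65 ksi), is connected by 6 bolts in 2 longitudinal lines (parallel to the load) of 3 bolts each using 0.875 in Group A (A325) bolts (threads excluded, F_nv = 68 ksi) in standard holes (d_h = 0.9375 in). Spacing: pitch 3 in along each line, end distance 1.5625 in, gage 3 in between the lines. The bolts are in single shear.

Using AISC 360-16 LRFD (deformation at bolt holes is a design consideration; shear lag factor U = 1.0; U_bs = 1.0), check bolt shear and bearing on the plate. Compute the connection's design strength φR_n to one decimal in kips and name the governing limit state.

134.4 kips (bearing governs)

Bolt shear: A_b = π(0.875)²/4 = 0.60132 in². φR_n = 0.75 × 68 × 0.60132 × 6 × 1 = 184.0 kips.
Bearing (0.25 in plate, F_u = 65 ksi): end bolts L_c = 1.5625 − 0.9375/2 = 1.09375, R_n = min(1.2×1.09375×0.25×65, 2.4×0.875×0.25×65) = 21.328 kips/bolt; interior L_c = 3 − 0.9375 = 2.0625, R_n = 34.125 kips/bolt. φR_n = 0.75 × (2×21.328 + 4×34.125) = 134.4 kips.
Governing: min(184.0, 134.4) = 134.4 kips → bearing.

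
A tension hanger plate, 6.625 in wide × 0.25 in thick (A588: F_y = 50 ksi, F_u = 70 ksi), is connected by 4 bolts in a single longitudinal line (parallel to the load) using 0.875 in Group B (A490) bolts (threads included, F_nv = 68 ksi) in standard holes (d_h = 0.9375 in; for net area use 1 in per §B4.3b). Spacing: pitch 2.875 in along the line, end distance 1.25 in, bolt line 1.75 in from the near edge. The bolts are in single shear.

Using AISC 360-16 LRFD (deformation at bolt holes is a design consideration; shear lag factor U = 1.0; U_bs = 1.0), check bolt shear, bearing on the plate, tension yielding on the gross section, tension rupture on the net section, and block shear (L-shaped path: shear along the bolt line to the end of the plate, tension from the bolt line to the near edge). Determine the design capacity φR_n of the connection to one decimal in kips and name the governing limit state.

Bolt shear: A_b = π(0.875)²/4 = 0.60132 in². φR_n = 0.75 × 68 × 0.60132 × 4 × 1 = 122.7 kips.
Bearing (0.25 in plate, F_u = 70 ksi): end bolts L_c = 1.25 − 0.9375/2 = 0.78125, R_n = min(1.2×0.78125×0.25×70, 2.4×0.875×0.25×70) = 16.406 kips/bolt; interior L_c = 2.875 − 0.9375 = 1.9375, R_n = 36.75 kips/bolt. φR_n = 0.75 × (1×16.406 + 3×36.75) = 95.0 kips.
Tension yield (gross): A_g = 6.625×0.25 = 1.6563 in². φR_n = 0.90 × 50 × 1.6563 = 74.5 kips.
Tension rupture (net): A_n = (6.625 − 1×1)×0.25 = 1.4063 in² (U = 1.0, A_e = A_n). φR_n = 0.75 × 70 × 1.4063 = 73.8 kips.
Block shear: shear path 1×[1.25+3×2.875] = 1×9.875 in, A_gv = 2.4688, A_nv = 1×(9.875 − 3.5×1)×0.25 = 1.5938 in²; tension to near edge: (1.75 − 0.5×1)×0.25 = 0.3125 in². R_n = min(0.6×70×1.5938, 0.6×50×2.4688) + 1.0×70×0.3125 = min(66.94, 74.064) + 21.875 = 88.815 kips. φR_n = 0.75 × 88.815 = 66.6 kips.
Governing: min(122.7, 95.0, 74.5, 73.8, 66.6) = 66.6 kips → block shear.

66.6 kips (block shear governs)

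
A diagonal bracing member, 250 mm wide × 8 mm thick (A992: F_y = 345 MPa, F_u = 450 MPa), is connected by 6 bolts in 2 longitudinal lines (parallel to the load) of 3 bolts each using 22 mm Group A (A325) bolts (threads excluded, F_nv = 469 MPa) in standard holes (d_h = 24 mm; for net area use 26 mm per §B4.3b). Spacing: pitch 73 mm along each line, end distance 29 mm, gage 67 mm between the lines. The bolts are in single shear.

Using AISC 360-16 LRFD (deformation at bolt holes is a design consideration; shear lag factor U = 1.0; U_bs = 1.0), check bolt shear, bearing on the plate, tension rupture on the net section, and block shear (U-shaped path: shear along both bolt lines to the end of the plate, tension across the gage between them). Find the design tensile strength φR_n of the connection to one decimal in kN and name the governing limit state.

Bolt shear: A_b = π(22)²/4 = 380.13 mm². φR_n = 0.75 × 469 × 380.13 × 6 × 1 = 802.3 kN.
Bearing (8 mm plate, F_u = 450 MPa): end bolts L_c = 29 − 24/2 = 17, R_n = min(1.2×17×8×450, 2.4×22×8×450) = 73.44 kN/bolt; interior L_c = 73 − 24 = 49, R_n = 190.08 kN/bolt. φR_n = 0.75 × (2×73.44 + 4×190.08) = 680.4 kN.
Tension rupture (net): A_n = (250 − 2×26)×8 = 1584 mm² (U = 1.0, A_e = A_n). φR_n = 0.75 × 450 × 1584 = 534.6 kN.
Block shear: shear path 2×[29+2×73] = 2×175 mm, A_gv = 2800, A_nv = 2×(175 − 2.5×26)×8 = 1760 mm²; tension across gage: (67 − 1×26)×8 = 328 mm². R_n = min(0.6×450×1760, 0.6×345×2800) + 1.0×450×328 = min(475.2, 579.6) + 147.6 = 622.8 kN. φR_n = 0.75 × 622.8 = 467.1 kN.
Governing: min(802.3, 680.4, 534.6, 467.1) = 467.1 kN → block shear.

467.1 kN (block shear governs)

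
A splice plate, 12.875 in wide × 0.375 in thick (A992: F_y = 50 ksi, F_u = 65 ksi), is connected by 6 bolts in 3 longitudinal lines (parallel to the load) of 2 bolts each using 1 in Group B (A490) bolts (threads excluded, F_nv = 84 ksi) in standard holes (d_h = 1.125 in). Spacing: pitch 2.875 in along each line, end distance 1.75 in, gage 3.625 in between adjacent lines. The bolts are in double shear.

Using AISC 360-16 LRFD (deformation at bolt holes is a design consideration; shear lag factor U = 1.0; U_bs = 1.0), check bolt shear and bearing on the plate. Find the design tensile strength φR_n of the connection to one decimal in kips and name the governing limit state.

Bolt shear: A_b = π(1)²/4 = 0.7854 in². φR_n = 0.75 × 84 × 0.7854 × 6 × 2 = 593.8 kips.
Bearing (0.375 in plate, F_u = 65 ksi): end bolts L_c = 1.75 − 1.125/2 = 1.1875, R_n = min(1.2×1.1875×0.375×65, 2.4×1×0.375×65) = 34.734 kips/bolt; interior L_c = 2.875 − 1.125 = 1.75, R_n = 51.188 kips/bolt. φR_n = 0.75 × (3×34.734 + 3×51.188) = 193.3 kips.
Governing: min(593.8, 193.3) = 193.3 kips → bearing.

193.3 kips (bearing governs)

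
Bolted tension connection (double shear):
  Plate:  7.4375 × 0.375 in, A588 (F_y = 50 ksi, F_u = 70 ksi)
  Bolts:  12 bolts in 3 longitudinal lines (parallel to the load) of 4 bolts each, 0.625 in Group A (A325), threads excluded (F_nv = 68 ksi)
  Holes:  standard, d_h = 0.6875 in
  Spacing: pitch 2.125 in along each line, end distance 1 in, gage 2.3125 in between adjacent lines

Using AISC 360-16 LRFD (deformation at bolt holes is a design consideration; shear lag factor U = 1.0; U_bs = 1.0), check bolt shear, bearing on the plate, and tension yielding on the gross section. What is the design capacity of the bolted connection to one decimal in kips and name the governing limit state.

125.5 kips (gross-section yield governs)

Bolt shear: A_b = π(0.625)²/4 = 0.3068 in². φR_n = 0.75 × 68 × 0.3068 × 12 × 2 = 375.5 kips.
Bearing (0.375 in plate, F_u = 70 ksi): end bolts L_c = 1 − 0.6875/2 = 0.65625, R_n = min(1.2×0.65625×0.375×70, 2.4×0.625×0.375×70) = 20.672 kips/bolt; interior L_c = 2.125 − 0.6875 = 1.4375, R_n = 39.375 kips/bolt. φR_n = 0.75 × (3×20.672 + 9×39.375) = 312.3 kips.
Tension yield (gross): A_g = 7.4375×0.375 = 2.7891 in². φR_n = 0.90 × 50 × 2.7891 = 125.5 kips.
Governing: min(375.5, 312.3, 125.5) = 125.5 kips → gross-section yield.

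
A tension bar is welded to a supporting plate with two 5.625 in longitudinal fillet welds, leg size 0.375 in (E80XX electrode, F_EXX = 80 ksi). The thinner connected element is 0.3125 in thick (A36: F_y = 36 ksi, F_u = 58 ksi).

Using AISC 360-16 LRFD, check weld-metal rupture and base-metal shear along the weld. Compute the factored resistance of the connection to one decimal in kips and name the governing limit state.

Weld metal: throat = 0.707×0.375 = 0.26513 in, L = 2×5.625 = 11.25 in. φR_n = 0.75 × 0.6 × 80 × 0.26513 × 11.25 = 107.4 kips.
Base metal shear (0.3125 in plate): yield φR_n = 1.0×0.6×36×0.3125×11.25 = 75.9 kips; rupture φR_n = 0.75×0.6×58×0.3125×11.25 = 91.8 kips; take 75.9 kips (yield).
Governing: min(107.4, 75.9) = 75.9 kips → base-metal shear.

75.9 kips (base-metal shear governs)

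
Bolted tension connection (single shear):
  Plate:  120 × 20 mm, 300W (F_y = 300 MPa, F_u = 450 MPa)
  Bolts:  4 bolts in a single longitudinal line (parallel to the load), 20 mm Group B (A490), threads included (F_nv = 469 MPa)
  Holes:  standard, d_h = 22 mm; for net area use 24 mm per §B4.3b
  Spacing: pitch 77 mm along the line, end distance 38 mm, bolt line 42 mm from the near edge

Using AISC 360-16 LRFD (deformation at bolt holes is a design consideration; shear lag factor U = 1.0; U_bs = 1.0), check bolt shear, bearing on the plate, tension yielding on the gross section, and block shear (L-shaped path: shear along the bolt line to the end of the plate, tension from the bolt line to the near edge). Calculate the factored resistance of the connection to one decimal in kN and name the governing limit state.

Bolt shear: A_b = π(20)²/4 = 314.16 mm². φR_n = 0.75 × 469 × 314.16 × 4 × 1 = 442.0 kN.
Bearing (20 mm plate, F_u = 450 MPa): end bolts L_c = 38 − 22/2 = 27, R_n = min(1.2×27×20×450, 2.4×20×20×450) = 291.6 kN/bolt; interior L_c = 77 − 22 = 55, R_n = 432 kN/bolt. φR_n = 0.75 × (1×291.6 + 3×432) = 1190.7 kN.
Tension yield (gross): A_g = 120×20 = 2400 mm². φR_n = 0.90 × 300 × 2400 = 648.0 kN.
Block shear: shear path 1×[38+3×77] = 1×269 mm, A_gv = 5380, A_nv = 1×(269 − 3.5×24)×20 = 3700 mm²; tension to near edge: (42 − 0.5×24)×20 = 600 mm². R_n = min(0.6×450×3700, 0.6×300×5380) + 1.0×450×600 = min(999, 968.4) + 270 = 1238.4 kN. φR_n = 0.75 × 1238.4 = 928.8 kN.
Governing: min(442.0, 1190.7, 648.0, 928.8) = 442.0 kN → bolt shear.

442.0 kN (bolt shear governs)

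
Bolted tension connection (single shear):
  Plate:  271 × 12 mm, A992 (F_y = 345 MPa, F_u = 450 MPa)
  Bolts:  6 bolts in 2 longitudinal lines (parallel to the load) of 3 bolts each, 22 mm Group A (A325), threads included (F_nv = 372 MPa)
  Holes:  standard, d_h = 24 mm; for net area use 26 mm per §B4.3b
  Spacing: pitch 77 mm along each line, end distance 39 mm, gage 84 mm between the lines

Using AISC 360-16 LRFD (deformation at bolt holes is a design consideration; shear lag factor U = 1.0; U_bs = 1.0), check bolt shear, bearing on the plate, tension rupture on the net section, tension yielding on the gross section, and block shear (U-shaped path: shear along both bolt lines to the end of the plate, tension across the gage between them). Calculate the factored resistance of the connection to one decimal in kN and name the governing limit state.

Bolt shear: A_b = π(22)²/4 = 380.13 mm². φR_n = 0.75 × 372 × 380.13 × 6 × 1 = 636.3 kN.
Bearing (12 mm plate, F_u = 450 MPa): end bolts L_c = 39 − 24/2 = 27, R_n = min(1.2×27×12×450, 2.4×22×12×450) = 174.96 kN/bolt; interior L_c = 77 − 24 = 53, R_n = 285.12 kN/bolt. φR_n = 0.75 × (2×174.96 + 4×285.12) = 1117.8 kN.
Tension rupture (net): A_n = (271 − 2×26)×12 = 2628 mm² (U = 1.0, A_e = A_n). φR_n = 0.75 × 450 × 2628 = 887.0 kN.
Tension yield (gross): A_g = 271×12 = 3252 mm². φR_n = 0.90 × 345 × 3252 = 1009.7 kN.
Block shear: shear path 2×[39+2×77] = 2×193 mm, A_gv = 4632, A_nv = 2×(193 − 2.5×26)×12 = 3072 mm²; tension across gage: (84 − 1×26)×12 = 696 mm². R_n = min(0.6×450×3072, 0.6×345×4632) + 1.0×450×696 = min(829.44, 958.82) + 313.2 = 1142.6 kN. φR_n = 0.75 × 1142.6 = 857.0 kN.
Governing: min(636.3, 1117.8, 887.0, 1009.7, 857.0) = 636.3 kN → bolt shear.

636.3 kN (bolt shear governs)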